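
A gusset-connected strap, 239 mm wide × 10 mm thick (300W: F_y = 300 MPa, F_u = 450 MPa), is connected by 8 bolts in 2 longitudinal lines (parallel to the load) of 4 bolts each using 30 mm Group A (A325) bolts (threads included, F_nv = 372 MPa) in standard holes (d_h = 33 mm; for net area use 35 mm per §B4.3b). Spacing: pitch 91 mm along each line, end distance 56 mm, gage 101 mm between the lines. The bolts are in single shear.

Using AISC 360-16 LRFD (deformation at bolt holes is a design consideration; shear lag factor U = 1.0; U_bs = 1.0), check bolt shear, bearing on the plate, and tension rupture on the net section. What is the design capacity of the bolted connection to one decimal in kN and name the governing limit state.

Bolt shear: A_b = π(30)²/4 = 706.86 mm². φR_n = 0.75 × 372 × 706.86 × 8 × 1 = 1577.7 kN.
Bearing (10 mm plate, F_u = 450 MPa): end bolts L_c = 56 − 33/2 = 39.5, R_n = min(1.2×39.5×10×450, 2.4×30×10×450) = 213.3 kN/bolt; interior L_c = 91 − 33 = 58, R_n = 313.2 kN/bolt. φR_n = 0.75 × (2×213.3 + 6×313.2) = 1729.4 kN.
Tension rupture (net): A_n = (239 − 2×35)×10 = 1690 mm² (U = 1.0, A_e = A_n). φR_n = 0.75 × 450 × 1690 = 570.4 kN.
Governing: min(1577.7, 1729.4, 570.4) = 570.4 kN → net-section rupture.

570.4 kN (net-section rupture governs)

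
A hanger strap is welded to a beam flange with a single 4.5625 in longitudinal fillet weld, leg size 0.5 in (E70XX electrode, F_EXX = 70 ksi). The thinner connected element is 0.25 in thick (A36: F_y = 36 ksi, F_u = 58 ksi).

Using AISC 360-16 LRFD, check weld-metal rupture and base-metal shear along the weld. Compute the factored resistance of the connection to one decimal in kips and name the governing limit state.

Weld metal: throat = 0.707×0.5 = 0.3535 in, L = 4.5625 in. φR_n = 0.75 × 0.6 × 70 × 0.3535 × 4.5625 = 50.8 kips.
Base metal shear (0.25 in plate): yield φR_n = 1.0×0.6×36×0.25×4.5625 = 24.6 kips; rupture φR_n = 0.75×0.6×58×0.25×4.5625 = 29.8 kips; take 24.6 kips (yield).
Governing: min(50.8, 24.6) = 24.6 kips → base-metal shear.

24.6 kips (base-metal shear governs)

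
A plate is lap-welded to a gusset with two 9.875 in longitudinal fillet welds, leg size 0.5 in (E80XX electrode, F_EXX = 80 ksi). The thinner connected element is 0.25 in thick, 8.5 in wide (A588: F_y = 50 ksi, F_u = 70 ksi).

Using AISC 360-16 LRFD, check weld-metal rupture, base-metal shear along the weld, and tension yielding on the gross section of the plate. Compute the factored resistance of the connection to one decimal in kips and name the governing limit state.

95.6 kips (gross-section yield governs)

Weld metal: throat = 0.707×0.5 = 0.3535 in, L = 2×9.875 = 19.75 in. φR_n = 0.75 × 0.6 × 80 × 0.3535 × 19.75 = 251.3 kips.
Base metal shear (0.25 in plate): yield φR_n = 1.0×0.6×50×0.25×19.75 = 148.1 kips; rupture φR_n = 0.75×0.6×70×0.25×19.75 = 155.5 kips; take 148.1 kips (yield).
Tension yield (gross): A_g = 8.5×0.25 = 2.125 in². φR_n = 0.90 × 50 × 2.125 = 95.6 kips.
Governing: min(251.3, 148.1, 95.6) = 95.6 kips → gross-section yield.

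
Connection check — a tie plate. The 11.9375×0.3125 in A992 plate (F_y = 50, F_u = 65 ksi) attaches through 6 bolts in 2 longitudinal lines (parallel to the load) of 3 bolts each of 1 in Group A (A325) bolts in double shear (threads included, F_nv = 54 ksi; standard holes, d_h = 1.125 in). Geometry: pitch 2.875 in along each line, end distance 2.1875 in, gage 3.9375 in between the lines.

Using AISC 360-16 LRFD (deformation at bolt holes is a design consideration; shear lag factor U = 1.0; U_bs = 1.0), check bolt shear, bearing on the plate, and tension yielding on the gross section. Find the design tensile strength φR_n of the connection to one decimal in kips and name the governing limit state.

167.9 kips (gross-section yield governs)

Bolt shear: A_b = π(1)²/4 = 0.7854 in². φR_n = 0.75 × 54 × 0.7854 × 6 × 2 = 381.7 kips.
Bearing (0.3125 in plate, F_u = 65 ksi): end bolts L_c = 2.1875 − 1.125/2 = 1.625, R_n = min(1.2×1.625×0.3125×65, 2.4×1×0.3125×65) = 39.609 kips/bolt; interior L_c = 2.875 − 1.125 = 1.75, R_n = 42.656 kips/bolt. φR_n = 0.75 × (2×39.609 + 4×42.656) = 187.4 kips.
Tension yield (gross): A_g = 11.9375×0.3125 = 3.7305 in². φR_n = 0.90 × 50 × 3.7305 = 167.9 kips.
Governing: min(381.7, 187.4, 167.9) = 167.9 kips → gross-section yield.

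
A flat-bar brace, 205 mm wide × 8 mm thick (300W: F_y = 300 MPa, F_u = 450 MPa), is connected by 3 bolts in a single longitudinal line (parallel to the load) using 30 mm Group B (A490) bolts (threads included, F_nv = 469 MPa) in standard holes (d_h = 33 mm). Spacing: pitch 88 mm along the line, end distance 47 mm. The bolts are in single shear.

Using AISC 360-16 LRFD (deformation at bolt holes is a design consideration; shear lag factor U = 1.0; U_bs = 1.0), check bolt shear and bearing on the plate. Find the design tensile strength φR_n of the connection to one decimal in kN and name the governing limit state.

Bolt shear: A_b = π(30)²/4 = 706.86 mm². φR_n = 0.75 × 469 × 706.86 × 3 × 1 = 745.9 kN.
Bearing (8 mm plate, F_u = 450 MPa): end bolts L_c = 47 − 33/2 = 30.5, R_n = min(1.2×30.5×8×450, 2.4×30×8×450) = 131.76 kN/bolt; interior L_c = 88 − 33 = 55, R_n = 237.6 kN/bolt. φR_n = 0.75 × (1×131.76 + 2×237.6) = 455.2 kN.
Governing: min(745.9, 455.2) = 455.2 kN → bearing.

455.2 kN (bearing governs)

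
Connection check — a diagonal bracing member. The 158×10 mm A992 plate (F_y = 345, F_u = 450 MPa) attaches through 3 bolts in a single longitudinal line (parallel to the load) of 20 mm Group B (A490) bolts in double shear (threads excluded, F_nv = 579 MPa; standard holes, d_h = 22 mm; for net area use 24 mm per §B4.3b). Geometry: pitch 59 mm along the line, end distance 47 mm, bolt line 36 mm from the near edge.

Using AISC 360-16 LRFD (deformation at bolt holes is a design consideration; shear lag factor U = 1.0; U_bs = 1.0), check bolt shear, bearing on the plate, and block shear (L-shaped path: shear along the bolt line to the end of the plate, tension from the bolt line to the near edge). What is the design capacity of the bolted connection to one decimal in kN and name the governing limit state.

Bolt shear: A_b = π(20)²/4 = 314.16 mm². φR_n = 0.75 × 579 × 314.16 × 3 × 2 = 818.5 kN.
Bearing (10 mm plate, F_u = 450 MPa): end bolts L_c = 47 − 22/2 = 36, R_n = min(1.2×36×10×450, 2.4×20×10×450) = 194.4 kN/bolt; interior L_c = 59 − 22 = 37, R_n = 199.8 kN/bolt. φR_n = 0.75 × (1×194.4 + 2×199.8) = 445.5 kN.
Block shear: shear path 1×[47+2×59] = 1×165 mm, A_gv = 1650, A_nv = 1×(165 − 2.5×24)×10 = 1050 mm²; tension to near edge: (36 − 0.5×24)×10 = 240 mm². R_n = min(0.6×450×1050, 0.6×345×1650) + 1.0×450×240 = min(283.5, 341.55) + 108 = 391.5 kN. φR_n = 0.75 × 391.5 = 293.6 kN.
Governing: min(818.5, 445.5, 293.6) = 293.6 kN → block shear.

293.6 kN (block shear governs)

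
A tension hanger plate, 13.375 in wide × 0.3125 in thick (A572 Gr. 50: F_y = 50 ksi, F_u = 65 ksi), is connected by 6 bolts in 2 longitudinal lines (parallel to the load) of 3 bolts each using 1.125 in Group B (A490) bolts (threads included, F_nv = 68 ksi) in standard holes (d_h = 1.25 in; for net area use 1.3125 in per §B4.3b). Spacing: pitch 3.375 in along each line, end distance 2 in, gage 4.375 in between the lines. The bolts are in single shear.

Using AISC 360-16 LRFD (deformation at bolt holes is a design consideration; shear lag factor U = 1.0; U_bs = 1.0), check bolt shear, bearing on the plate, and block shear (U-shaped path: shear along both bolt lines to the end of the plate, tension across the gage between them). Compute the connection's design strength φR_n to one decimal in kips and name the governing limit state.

146.6 kips (block shear governs)

Bolt shear: A_b = π(1.125)²/4 = 0.99402 in². φR_n = 0.75 × 68 × 0.99402 × 6 × 1 = 304.2 kips.
Bearing (0.3125 in plate, F_u = 65 ksi): end bolts L_c = 2 − 1.25/2 = 1.375, R_n = min(1.2×1.375×0.3125×65, 2.4×1.125×0.3125×65) = 33.516 kips/bolt; interior L_c = 3.375 − 1.25 = 2.125, R_n = 51.797 kips/bolt. φR_n = 0.75 × (2×33.516 + 4×51.797) = 205.7 kips.
Block shear: shear path 2×[2+2×3.375] = 2×8.75 in, A_gv = 5.4688, A_nv = 2×(8.75 − 2.5×1.3125)×0.3125 = 3.418 in²; tension across gage: (4.375 − 1×1.3125)×0.3125 = 0.95703 in². R_n = min(0.6×65×3.418, 0.6×50×5.4688) + 1.0×65×0.95703 = min(133.3, 164.06) + 62.207 = 195.51 kips. φR_n = 0.75 × 195.51 = 146.6 kips.
Governing: min(304.2, 205.7, 146.6) = 146.6 kips → block shear.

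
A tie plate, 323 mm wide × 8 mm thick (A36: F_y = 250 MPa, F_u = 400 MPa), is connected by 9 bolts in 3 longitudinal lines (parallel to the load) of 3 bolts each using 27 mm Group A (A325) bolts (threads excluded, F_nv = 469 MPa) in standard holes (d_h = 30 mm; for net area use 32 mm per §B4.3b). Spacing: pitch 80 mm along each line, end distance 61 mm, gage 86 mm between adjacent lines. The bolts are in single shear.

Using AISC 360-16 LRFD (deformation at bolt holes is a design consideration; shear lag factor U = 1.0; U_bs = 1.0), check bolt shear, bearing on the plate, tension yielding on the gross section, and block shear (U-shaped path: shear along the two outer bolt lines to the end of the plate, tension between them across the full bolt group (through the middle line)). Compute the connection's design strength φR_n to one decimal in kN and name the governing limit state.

Bolt shear: A_b = π(27)²/4 = 572.56 mm². φR_n = 0.75 × 469 × 572.56 × 9 × 1 = 1812.6 kN.
Bearing (8 mm plate, F_u = 400 MPa): end bolts L_c = 61 − 30/2 = 46, R_n = min(1.2×46×8×400, 2.4×27×8×400) = 176.64 kN/bolt; interior L_c = 80 − 30 = 50, R_n = 192 kN/bolt. φR_n = 0.75 × (3×176.64 + 6×192) = 1261.4 kN.
Tension yield (gross): A_g = 323×8 = 2584 mm². φR_n = 0.90 × 250 × 2584 = 581.4 kN.
Block shear: shear path 2×[61+2×80] = 2×221 mm, A_gv = 3536, A_nv = 2×(221 − 2.5×32)×8 = 2256 mm²; tension across gage: (172 − 2×32)×8 = 864 mm². R_n = min(0.6×400×2256, 0.6×250×3536) + 1.0×400×864 = min(541.44, 530.4) + 345.6 = 876 kN. φR_n = 0.75 × 876 = 657.0 kN.
Governing: min(1812.6, 1261.4, 581.4, 657.0) = 581.4 kN → gross-section yield.

581.4 kN (gross-section yield governs)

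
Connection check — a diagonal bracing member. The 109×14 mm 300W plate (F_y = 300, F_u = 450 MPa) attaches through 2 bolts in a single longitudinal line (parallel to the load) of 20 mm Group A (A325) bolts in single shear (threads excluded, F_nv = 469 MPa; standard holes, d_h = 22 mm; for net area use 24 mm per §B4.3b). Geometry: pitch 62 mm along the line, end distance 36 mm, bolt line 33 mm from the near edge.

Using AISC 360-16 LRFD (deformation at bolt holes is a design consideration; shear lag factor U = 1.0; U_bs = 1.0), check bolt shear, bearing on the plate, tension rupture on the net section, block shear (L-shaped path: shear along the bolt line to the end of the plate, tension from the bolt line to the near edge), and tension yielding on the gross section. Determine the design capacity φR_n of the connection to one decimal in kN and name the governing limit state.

221.0 kN (bolt shear governs)

Bolt shear: A_b = π(20)²/4 = 314.16 mm². φR_n = 0.75 × 469 × 314.16 × 2 × 1 = 221.0 kN.
Bearing (14 mm plate, F_u = 450 MPa): end bolts L_c = 36 − 22/2 = 25, R_n = min(1.2×25×14×450, 2.4×20×14×450) = 189 kN/bolt; interior L_c = 62 − 22 = 40, R_n = 302.4 kN/bolt. φR_n = 0.75 × (1×189 + 1×302.4) = 368.6 kN.
Tension rupture (net): A_n = (109 − 1×24)×14 = 1190 mm² (U = 1.0, A_e = A_n). φR_n = 0.75 × 450 × 1190 = 401.6 kN.
Block shear: shear path 1×[36+1×62] = 1×98 mm, A_gv = 1372, A_nv = 1×(98 − 1.5×24)×14 = 868 mm²; tension to near edge: (33 − 0.5×24)×14 = 294 mm². R_n = min(0.6×450×868, 0.6×300×1372) + 1.0×450×294 = min(234.36, 246.96) + 132.3 = 366.66 kN. φR_n = 0.75 × 366.66 = 275.0 kN.
Tension yield (gross): A_g = 109×14 = 1526 mm². φR_n = 0.90 × 300 × 1526 = 412.0 kN.
Governing: min(221.0, 368.6, 401.6, 275.0, 412.0) = 221.0 kN → bolt shear.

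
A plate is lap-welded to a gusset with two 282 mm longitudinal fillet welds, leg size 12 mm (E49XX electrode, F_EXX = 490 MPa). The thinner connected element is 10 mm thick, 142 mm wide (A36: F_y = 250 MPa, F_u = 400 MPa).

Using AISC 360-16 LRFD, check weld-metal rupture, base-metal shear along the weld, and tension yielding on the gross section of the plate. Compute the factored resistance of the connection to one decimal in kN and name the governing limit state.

Weld metal: throat = 0.707×12 = 8.484 mm, L = 2×282 = 564 mm. φR_n = 0.75 × 0.6 × 490 × 8.484 × 564 = 1055.1 kN.
Base metal shear (10 mm plate): yield φR_n = 1.0×0.6×250×10×564 = 846.0 kN; rupture φR_n = 0.75×0.6×400×10×564 = 1015.2 kN; take 846.0 kN (yield).
Tension yield (gross): A_g = 142×10 = 1420 mm². φR_n = 0.90 × 250 × 1420 = 319.5 kN.
Governing: min(1055.1, 846.0, 319.5) = 319.5 kN → gross-section yield.

319.5 kN (gross-section yield governs)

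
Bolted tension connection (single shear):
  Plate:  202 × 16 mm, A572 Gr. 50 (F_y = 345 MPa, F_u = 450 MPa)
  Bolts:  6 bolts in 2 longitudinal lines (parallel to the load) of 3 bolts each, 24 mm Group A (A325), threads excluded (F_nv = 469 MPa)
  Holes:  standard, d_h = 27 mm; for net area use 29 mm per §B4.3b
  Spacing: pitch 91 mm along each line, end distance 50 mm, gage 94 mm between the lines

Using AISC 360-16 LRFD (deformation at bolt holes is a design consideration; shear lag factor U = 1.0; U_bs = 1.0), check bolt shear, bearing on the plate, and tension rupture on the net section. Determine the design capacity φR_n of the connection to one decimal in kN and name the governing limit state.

777.6 kN (net-section rupture governs)

Bolt shear: A_b = π(24)²/4 = 452.39 mm². φR_n = 0.75 × 469 × 452.39 × 6 × 1 = 954.8 kN.
Bearing (16 mm plate, F_u = 450 MPa): end bolts L_c = 50 − 27/2 = 36.5, R_n = min(1.2×36.5×16×450, 2.4×24×16×450) = 315.36 kN/bolt; interior L_c = 91 − 27 = 64, R_n = 414.72 kN/bolt. φR_n = 0.75 × (2×315.36 + 4×414.72) = 1717.2 kN.
Tension rupture (net): A_n = (202 − 2×29)×16 = 2304 mm² (U = 1.0, A_e = A_n). φR_n = 0.75 × 450 × 2304 = 777.6 kN.
Governing: min(954.8, 1717.2, 777.6) = 777.6 kN → net-section rupture.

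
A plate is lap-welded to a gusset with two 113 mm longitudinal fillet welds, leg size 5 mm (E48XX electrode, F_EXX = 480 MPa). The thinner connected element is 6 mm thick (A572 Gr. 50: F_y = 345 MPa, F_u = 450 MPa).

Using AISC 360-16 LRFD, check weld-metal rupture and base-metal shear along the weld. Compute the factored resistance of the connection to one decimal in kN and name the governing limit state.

Weld metal: throat = 0.707×5 = 3.535 mm, L = 2×113 = 226 mm. φR_n = 0.75 × 0.6 × 480 × 3.535 × 226 = 172.6 kN.
Base metal shear (6 mm plate): yield φR_n = 1.0×0.6×345×6×226 = 280.7 kN; rupture φR_n = 0.75×0.6×450×6×226 = 274.6 kN; take 274.6 kN (rupture).
Governing: min(172.6, 274.6) = 172.6 kN → weld metal.

172.6 kN (weld metal governs)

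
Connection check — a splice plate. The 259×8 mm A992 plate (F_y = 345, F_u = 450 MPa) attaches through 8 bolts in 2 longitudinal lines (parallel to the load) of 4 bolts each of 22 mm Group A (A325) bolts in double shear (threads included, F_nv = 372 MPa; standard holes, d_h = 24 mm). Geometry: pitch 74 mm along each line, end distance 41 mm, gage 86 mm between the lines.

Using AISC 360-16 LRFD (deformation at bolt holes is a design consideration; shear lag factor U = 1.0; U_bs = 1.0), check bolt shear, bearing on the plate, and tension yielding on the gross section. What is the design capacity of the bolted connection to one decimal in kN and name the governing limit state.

643.4 kN (gross-section yield governs)

Bolt shear: A_b = π(22)²/4 = 380.13 mm². φR_n = 0.75 × 372 × 380.13 × 8 × 2 = 1696.9 kN.
Bearing (8 mm plate, F_u = 450 MPa): end bolts L_c = 41 − 24/2 = 29, R_n = min(1.2×29×8×450, 2.4×22×8×450) = 125.28 kN/bolt; interior L_c = 74 − 24 = 50, R_n = 190.08 kN/bolt. φR_n = 0.75 × (2×125.28 + 6×190.08) = 1043.3 kN.
Tension yield (gross): A_g = 259×8 = 2072 mm². φR_n = 0.90 × 345 × 2072 = 643.4 kN.
Governing: min(1696.9, 1043.3, 643.4) = 643.4 kN → gross-section yield.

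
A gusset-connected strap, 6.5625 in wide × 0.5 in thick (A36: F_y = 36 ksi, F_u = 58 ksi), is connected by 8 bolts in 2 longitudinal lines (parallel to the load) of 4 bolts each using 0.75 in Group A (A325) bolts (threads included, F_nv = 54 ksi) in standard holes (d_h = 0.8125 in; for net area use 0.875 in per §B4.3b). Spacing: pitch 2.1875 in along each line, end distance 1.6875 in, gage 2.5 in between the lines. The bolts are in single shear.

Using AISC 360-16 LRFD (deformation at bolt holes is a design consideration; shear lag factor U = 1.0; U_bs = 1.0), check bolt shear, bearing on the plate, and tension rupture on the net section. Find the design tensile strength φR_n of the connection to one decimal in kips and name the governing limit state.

104.7 kips (net-section rupture governs)

Bolt shear: A_b = π(0.75)²/4 = 0.44179 in². φR_n = 0.75 × 54 × 0.44179 × 8 × 1 = 143.1 kips.
Bearing (0.5 in plate, F_u = 58 ksi): end bolts L_c = 1.6875 − 0.8125/2 = 1.28125, R_n = min(1.2×1.28125×0.5×58, 2.4×0.75×0.5×58) = 44.588 kips/bolt; interior L_c = 2.1875 − 0.8125 = 1.375, R_n = 47.85 kips/bolt. φR_n = 0.75 × (2×44.588 + 6×47.85) = 282.2 kips.
Tension rupture (net): A_n = (6.5625 − 2×0.875)×0.5 = 2.4063 in² (U = 1.0, A_e = A_n). φR_n = 0.75 × 58 × 2.4063 = 104.7 kips.
Governing: min(143.1, 282.2, 104.7) = 104.7 kips → net-section rupture.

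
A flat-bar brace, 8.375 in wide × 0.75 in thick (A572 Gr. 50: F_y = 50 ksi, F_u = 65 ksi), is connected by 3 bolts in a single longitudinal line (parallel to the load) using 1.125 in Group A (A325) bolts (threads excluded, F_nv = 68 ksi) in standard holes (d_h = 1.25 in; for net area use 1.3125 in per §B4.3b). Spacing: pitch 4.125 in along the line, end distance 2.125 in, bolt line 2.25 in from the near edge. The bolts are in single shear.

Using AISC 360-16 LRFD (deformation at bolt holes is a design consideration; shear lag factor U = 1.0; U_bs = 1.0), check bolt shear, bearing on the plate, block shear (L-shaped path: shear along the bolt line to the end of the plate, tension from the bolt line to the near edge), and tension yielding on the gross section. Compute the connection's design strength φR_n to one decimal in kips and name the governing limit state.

Bolt shear: A_b = π(1.125)²/4 = 0.99402 in². φR_n = 0.75 × 68 × 0.99402 × 3 × 1 = 152.1 kips.
Bearing (0.75 in plate, F_u = 65 ksi): end bolts L_c = 2.125 − 1.25/2 = 1.5, R_n = min(1.2×1.5×0.75×65, 2.4×1.125×0.75×65) = 87.75 kips/bolt; interior L_c = 4.125 − 1.25 = 2.875, R_n = 131.63 kips/bolt. φR_n = 0.75 × (1×87.75 + 2×131.63) = 263.3 kips.
Block shear: shear path 1×[2.125+2×4.125] = 1×10.375 in, A_gv = 7.7813, A_nv = 1×(10.375 − 2.5×1.3125)×0.75 = 5.3203 in²; tension to near edge: (2.25 − 0.5×1.3125)×0.75 = 1.1953 in². R_n = min(0.6×65×5.3203, 0.6×50×7.7813) + 1.0×65×1.1953 = min(207.49, 233.44) + 77.695 = 285.19 kips. φR_n = 0.75 × 285.19 = 213.9 kips.
Tension yield (gross): A_g = 8.375×0.75 = 6.2813 in². φR_n = 0.90 × 50 × 6.2813 = 282.7 kips.
Governing: min(152.1, 263.3, 213.9, 282.7) = 152.1 kips → bolt shear.

152.1 kips (bolt shear governs)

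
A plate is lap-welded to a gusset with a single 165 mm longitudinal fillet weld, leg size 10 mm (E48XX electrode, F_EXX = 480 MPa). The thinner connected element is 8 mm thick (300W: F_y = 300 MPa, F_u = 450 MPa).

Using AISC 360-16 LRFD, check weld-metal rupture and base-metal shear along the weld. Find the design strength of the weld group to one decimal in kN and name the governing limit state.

Weld metal: throat = 0.707×10 = 7.07 mm, L = 165 mm. φR_n = 0.75 × 0.6 × 480 × 7.07 × 165 = 252.0 kN.
Base metal shear (8 mm plate): yield φR_n = 1.0×0.6×300×8×165 = 237.6 kN; rupture φR_n = 0.75×0.6×450×8×165 = 267.3 kN; take 237.6 kN (yield).
Governing: min(252.0, 237.6) = 237.6 kN → base-metal shear.

237.6 kN (base-metal shear governs)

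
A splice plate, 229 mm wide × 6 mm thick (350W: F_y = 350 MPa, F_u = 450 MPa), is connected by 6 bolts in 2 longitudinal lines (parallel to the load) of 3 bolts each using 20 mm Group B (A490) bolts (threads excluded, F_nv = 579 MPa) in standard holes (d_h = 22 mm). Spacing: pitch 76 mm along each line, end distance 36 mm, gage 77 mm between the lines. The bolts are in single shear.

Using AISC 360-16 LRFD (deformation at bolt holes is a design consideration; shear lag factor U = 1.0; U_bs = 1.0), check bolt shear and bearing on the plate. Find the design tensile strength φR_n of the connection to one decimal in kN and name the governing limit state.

510.3 kN (bearing governs)

Bolt shear: A_b = π(20)²/4 = 314.16 mm². φR_n = 0.75 × 579 × 314.16 × 6 × 1 = 818.5 kN.
Bearing (6 mm plate, F_u = 450 MPa): end bolts L_c = 36 − 22/2 = 25, R_n = min(1.2×25×6×450, 2.4×20×6×450) = 81 kN/bolt; interior L_c = 76 − 22 = 54, R_n = 129.6 kN/bolt. φR_n = 0.75 × (2×81 + 4×129.6) = 510.3 kN.
Governing: min(818.5, 510.3) = 510.3 kN → bearing.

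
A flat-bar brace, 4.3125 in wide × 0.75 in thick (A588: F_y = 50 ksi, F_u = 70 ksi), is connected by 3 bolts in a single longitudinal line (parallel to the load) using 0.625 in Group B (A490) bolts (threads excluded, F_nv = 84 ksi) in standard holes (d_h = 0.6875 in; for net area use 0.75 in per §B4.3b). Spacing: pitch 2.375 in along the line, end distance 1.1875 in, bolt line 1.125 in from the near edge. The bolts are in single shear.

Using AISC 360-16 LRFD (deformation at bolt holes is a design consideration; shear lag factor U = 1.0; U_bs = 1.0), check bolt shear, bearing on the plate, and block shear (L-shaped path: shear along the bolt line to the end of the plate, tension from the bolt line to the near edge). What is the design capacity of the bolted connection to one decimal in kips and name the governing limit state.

58.0 kips (bolt shear governs)

Bolt shear: A_b = π(0.625)²/4 = 0.3068 in². φR_n = 0.75 × 84 × 0.3068 × 3 × 1 = 58.0 kips.
Bearing (0.75 in plate, F_u = 70 ksi): end bolts L_c = 1.1875 − 0.6875/2 = 0.84375, R_n = min(1.2×0.84375×0.75×70, 2.4×0.625×0.75×70) = 53.156 kips/bolt; interior L_c = 2.375 − 0.6875 = 1.6875, R_n = 78.75 kips/bolt. φR_n = 0.75 × (1×53.156 + 2×78.75) = 158.0 kips.
Block shear: shear path 1×[1.1875+2×2.375] = 1×5.9375 in, A_gv = 4.4531, A_nv = 1×(5.9375 − 2.5×0.75)×0.75 = 3.0469 in²; tension to near edge: (1.125 − 0.5×0.75)×0.75 = 0.5625 in². R_n = min(0.6×70×3.0469, 0.6×50×4.4531) + 1.0×70×0.5625 = min(127.97, 133.59) + 39.375 = 167.35 kips. φR_n = 0.75 × 167.35 = 125.5 kips.
Governing: min(58.0, 158.0, 125.5) = 58.0 kips → bolt shear.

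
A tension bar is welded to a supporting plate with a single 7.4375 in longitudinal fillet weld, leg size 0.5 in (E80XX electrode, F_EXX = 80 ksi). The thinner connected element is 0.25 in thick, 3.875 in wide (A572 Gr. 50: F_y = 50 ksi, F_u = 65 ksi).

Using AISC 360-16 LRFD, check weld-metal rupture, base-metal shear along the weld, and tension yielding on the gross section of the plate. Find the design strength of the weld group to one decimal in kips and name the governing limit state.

43.6 kips (gross-section yield governs)

Weld metal: throat = 0.707×0.5 = 0.3535 in, L = 7.4375 in. φR_n = 0.75 × 0.6 × 80 × 0.3535 × 7.4375 = 94.6 kips.
Base metal shear (0.25 in plate): yield φR_n = 1.0×0.6×50×0.25×7.4375 = 55.8 kips; rupture φR_n = 0.75×0.6×65×0.25×7.4375 = 54.4 kips; take 54.4 kips (rupture).
Tension yield (gross): A_g = 3.875×0.25 = 0.96875 in². φR_n = 0.90 × 50 × 0.96875 = 43.6 kips.
Governing: min(94.6, 54.4, 43.6) = 43.6 kips → gross-section yield.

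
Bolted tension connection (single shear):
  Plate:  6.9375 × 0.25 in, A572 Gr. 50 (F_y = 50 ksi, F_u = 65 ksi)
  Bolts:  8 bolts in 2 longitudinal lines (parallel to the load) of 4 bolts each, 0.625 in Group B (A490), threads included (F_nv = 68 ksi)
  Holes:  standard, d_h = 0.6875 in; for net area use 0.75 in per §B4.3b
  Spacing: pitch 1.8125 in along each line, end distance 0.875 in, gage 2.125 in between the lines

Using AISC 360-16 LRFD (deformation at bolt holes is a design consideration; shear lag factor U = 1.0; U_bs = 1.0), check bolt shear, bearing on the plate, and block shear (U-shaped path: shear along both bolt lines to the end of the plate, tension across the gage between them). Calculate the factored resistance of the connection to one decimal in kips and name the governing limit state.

Bolt shear: A_b = π(0.625)²/4 = 0.3068 in². φR_n = 0.75 × 68 × 0.3068 × 8 × 1 = 125.2 kips.
Bearing (0.25 in plate, F_u = 65 ksi): end bolts L_c = 0.875 − 0.6875/2 = 0.53125, R_n = min(1.2×0.53125×0.25×65, 2.4×0.625×0.25×65) = 10.359 kips/bolt; interior L_c = 1.8125 − 0.6875 = 1.125, R_n = 21.938 kips/bolt. φR_n = 0.75 × (2×10.359 + 6×21.938) = 114.3 kips.
Block shear: shear path 2×[0.875+3×1.8125] = 2×6.3125 in, A_gv = 3.1563, A_nv = 2×(6.3125 − 3.5×0.75)×0.25 = 1.8438 in²; tension across gage: (2.125 − 1×0.75)×0.25 = 0.34375 in². R_n = min(0.6×65×1.8438, 0.6×50×3.1563) + 1.0×65×0.34375 = min(71.908, 94.689) + 22.344 = 94.252 kips. φR_n = 0.75 × 94.252 = 70.7 kips.
Governing: min(125.2, 114.3, 70.7) = 70.7 kips → block shear.

70.7 kips (block shear governs)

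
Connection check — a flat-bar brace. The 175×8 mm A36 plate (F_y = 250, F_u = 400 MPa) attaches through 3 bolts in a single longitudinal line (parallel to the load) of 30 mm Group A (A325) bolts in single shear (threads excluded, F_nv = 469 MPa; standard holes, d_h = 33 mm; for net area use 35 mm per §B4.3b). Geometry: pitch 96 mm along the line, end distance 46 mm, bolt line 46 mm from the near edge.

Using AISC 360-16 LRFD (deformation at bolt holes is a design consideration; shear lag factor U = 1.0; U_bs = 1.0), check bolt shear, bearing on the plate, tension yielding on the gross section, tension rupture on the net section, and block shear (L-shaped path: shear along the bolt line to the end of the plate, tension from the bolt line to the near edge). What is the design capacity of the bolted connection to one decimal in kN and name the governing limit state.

Bolt shear: A_b = π(30)²/4 = 706.86 mm². φR_n = 0.75 × 469 × 706.86 × 3 × 1 = 745.9 kN.
Bearing (8 mm plate, F_u = 400 MPa): end bolts L_c = 46 − 33/2 = 29.5, R_n = min(1.2×29.5×8×400, 2.4×30×8×400) = 113.28 kN/bolt; interior L_c = 96 − 33 = 63, R_n = 230.4 kN/bolt. φR_n = 0.75 × (1×113.28 + 2×230.4) = 430.6 kN.
Tension yield (gross): A_g = 175×8 = 1400 mm². φR_n = 0.90 × 250 × 1400 = 315.0 kN.
Tension rupture (net): A_n = (175 − 1×35)×8 = 1120 mm² (U = 1.0, A_e = A_n). φR_n = 0.75 × 400 × 1120 = 336.0 kN.
Block shear: shear path 1×[46+2×96] = 1×238 mm, A_gv = 1904, A_nv = 1×(238 − 2.5×35)×8 = 1204 mm²; tension to near edge: (46 − 0.5×35)×8 = 228 mm². R_n = min(0.6×400×1204, 0.6×250×1904) + 1.0×400×228 = min(288.96, 285.6) + 91.2 = 376.8 kN. φR_n = 0.75 × 376.8 = 282.6 kN.
Governing: min(745.9, 430.6, 315.0, 336.0, 282.6) = 282.6 kN → block shear.

282.6 kN (block shear governs)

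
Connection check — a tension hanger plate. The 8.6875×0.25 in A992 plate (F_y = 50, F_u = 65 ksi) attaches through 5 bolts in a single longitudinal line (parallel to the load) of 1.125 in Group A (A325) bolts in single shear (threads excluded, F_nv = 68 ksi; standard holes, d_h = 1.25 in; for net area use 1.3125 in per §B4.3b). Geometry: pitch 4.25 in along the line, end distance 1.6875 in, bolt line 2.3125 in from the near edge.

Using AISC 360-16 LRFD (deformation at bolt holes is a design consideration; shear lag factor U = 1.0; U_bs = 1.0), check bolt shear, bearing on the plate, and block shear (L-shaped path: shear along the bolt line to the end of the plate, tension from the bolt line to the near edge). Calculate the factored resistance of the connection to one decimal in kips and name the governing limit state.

113.6 kips (block shear governs)

Bolt shear: A_b = π(1.125)²/4 = 0.99402 in². φR_n = 0.75 × 68 × 0.99402 × 5 × 1 = 253.5 kips.
Bearing (0.25 in plate, F_u = 65 ksi): end bolts L_c = 1.6875 − 1.25/2 = 1.0625, R_n = min(1.2×1.0625×0.25×65, 2.4×1.125×0.25×65) = 20.719 kips/bolt; interior L_c = 4.25 − 1.25 = 3, R_n = 43.875 kips/bolt. φR_n = 0.75 × (1×20.719 + 4×43.875) = 147.2 kips.
Block shear: shear path 1×[1.6875+4×4.25] = 1×18.6875 in, A_gv = 4.6719, A_nv = 1×(18.6875 − 4.5×1.3125)×0.25 = 3.1953 in²; tension to near edge: (2.3125 − 0.5×1.3125)×0.25 = 0.41406 in². R_n = min(0.6×65×3.1953, 0.6×50×4.6719) + 1.0×65×0.41406 = min(124.62, 140.16) + 26.914 = 151.53 kips. φR_n = 0.75 × 151.53 = 113.6 kips.
Governing: min(253.5, 147.2, 113.6) = 113.6 kips → block shear.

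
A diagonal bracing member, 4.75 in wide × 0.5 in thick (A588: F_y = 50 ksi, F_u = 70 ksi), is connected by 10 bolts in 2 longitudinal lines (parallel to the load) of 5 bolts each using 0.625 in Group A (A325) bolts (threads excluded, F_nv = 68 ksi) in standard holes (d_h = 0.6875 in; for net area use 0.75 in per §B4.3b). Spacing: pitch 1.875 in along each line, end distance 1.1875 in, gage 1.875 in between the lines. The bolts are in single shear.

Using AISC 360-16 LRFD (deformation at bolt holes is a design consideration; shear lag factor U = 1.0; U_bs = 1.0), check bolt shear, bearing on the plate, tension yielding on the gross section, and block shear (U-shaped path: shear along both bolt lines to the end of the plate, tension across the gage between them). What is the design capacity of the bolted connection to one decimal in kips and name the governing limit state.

Bolt shear: A_b = π(0.625)²/4 = 0.3068 in². φR_n = 0.75 × 68 × 0.3068 × 10 × 1 = 156.5 kips.
Bearing (0.5 in plate, F_u = 70 ksi): end bolts L_c = 1.1875 − 0.6875/2 = 0.84375, R_n = min(1.2×0.84375×0.5×70, 2.4×0.625×0.5×70) = 35.438 kips/bolt; interior L_c = 1.875 − 0.6875 = 1.1875, R_n = 49.875 kips/bolt. φR_n = 0.75 × (2×35.438 + 8×49.875) = 352.4 kips.
Tension yield (gross): A_g = 4.75×0.5 = 2.375 in². φR_n = 0.90 × 50 × 2.375 = 106.9 kips.
Block shear: shear path 2×[1.1875+4×1.875] = 2×8.6875 in, A_gv = 8.6875, A_nv = 2×(8.6875 − 4.5×0.75)×0.5 = 5.3125 in²; tension across gage: (1.875 − 1×0.75)×0.5 = 0.5625 in². R_n = min(0.6×70×5.3125, 0.6×50×8.6875) + 1.0×70×0.5625 = min(223.13, 260.63) + 39.375 = 262.51 kips. φR_n = 0.75 × 262.51 = 196.9 kips.
Governing: min(156.5, 352.4, 106.9, 196.9) = 106.9 kips → gross-section yield.

106.9 kips (gross-section yield governs)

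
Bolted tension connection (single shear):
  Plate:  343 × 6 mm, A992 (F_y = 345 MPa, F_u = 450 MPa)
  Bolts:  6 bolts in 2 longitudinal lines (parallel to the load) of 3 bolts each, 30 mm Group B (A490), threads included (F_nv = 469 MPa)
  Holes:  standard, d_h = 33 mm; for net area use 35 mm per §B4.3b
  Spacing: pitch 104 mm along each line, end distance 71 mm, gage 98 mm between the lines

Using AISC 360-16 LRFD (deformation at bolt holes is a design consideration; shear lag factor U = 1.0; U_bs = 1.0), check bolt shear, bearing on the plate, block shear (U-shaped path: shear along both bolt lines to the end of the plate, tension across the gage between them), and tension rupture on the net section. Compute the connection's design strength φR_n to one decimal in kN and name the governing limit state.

552.8 kN (net-section rupture governs)

Bolt shear: A_b = π(30)²/4 = 706.86 mm². φR_n = 0.75 × 469 × 706.86 × 6 × 1 = 1491.8 kN.
Bearing (6 mm plate, F_u = 450 MPa): end bolts L_c = 71 − 33/2 = 54.5, R_n = min(1.2×54.5×6×450, 2.4×30×6×450) = 176.58 kN/bolt; interior L_c = 104 − 33 = 71, R_n = 194.4 kN/bolt. φR_n = 0.75 × (2×176.58 + 4×194.4) = 848.1 kN.
Block shear: shear path 2×[71+2×104] = 2×279 mm, A_gv = 3348, A_nv = 2×(279 − 2.5×35)×6 = 2298 mm²; tension across gage: (98 − 1×35)×6 = 378 mm². R_n = min(0.6×450×2298, 0.6×345×3348) + 1.0×450×378 = min(620.46, 693.04) + 170.1 = 790.56 kN. φR_n = 0.75 × 790.56 = 592.9 kN.
Tension rupture (net): A_n = (343 − 2×35)×6 = 1638 mm² (U = 1.0, A_e = A_n). φR_n = 0.75 × 450 × 1638 = 552.8 kN.
Governing: min(1491.8, 848.1, 592.9, 552.8) = 552.8 kN → net-section rupture.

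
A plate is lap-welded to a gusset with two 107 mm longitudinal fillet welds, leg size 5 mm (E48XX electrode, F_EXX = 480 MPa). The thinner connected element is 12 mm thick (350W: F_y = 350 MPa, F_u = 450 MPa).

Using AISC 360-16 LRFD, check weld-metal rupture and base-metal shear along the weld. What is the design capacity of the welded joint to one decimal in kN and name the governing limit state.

Weld metal: throat = 0.707×5 = 3.535 mm, L = 2×107 = 214 mm. φR_n = 0.75 × 0.6 × 480 × 3.535 × 214 = 163.4 kN.
Base metal shear (12 mm plate): yield φR_n = 1.0×0.6×350×12×214 = 539.3 kN; rupture φR_n = 0.75×0.6×450×12×214 = 520.0 kN; take 520.0 kN (rupture).
Governing: min(163.4, 520.0) = 163.4 kN → weld metal.

163.4 kN (weld metal governs)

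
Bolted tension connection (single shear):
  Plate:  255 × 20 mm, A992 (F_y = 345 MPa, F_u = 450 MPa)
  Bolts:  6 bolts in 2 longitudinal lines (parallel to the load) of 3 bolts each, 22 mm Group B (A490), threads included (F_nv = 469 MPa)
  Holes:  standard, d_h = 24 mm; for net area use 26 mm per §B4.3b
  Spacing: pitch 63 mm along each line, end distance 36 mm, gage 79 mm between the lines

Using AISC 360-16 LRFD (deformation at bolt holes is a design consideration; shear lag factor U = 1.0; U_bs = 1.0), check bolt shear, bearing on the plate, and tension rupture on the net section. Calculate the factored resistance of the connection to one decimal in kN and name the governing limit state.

Bolt shear: A_b = π(22)²/4 = 380.13 mm². φR_n = 0.75 × 469 × 380.13 × 6 × 1 = 802.3 kN.
Bearing (20 mm plate, F_u = 450 MPa): end bolts L_c = 36 − 24/2 = 24, R_n = min(1.2×24×20×450, 2.4×22×20×450) = 259.2 kN/bolt; interior L_c = 63 − 24 = 39, R_n = 421.2 kN/bolt. φR_n = 0.75 × (2×259.2 + 4×421.2) = 1652.4 kN.
Tension rupture (net): A_n = (255 − 2×26)×20 = 4060 mm² (U = 1.0, A_e = A_n). φR_n = 0.75 × 450 × 4060 = 1370.3 kN.
Governing: min(802.3, 1652.4, 1370.3) = 802.3 kN → bolt shear.

802.3 kN (bolt shear governs)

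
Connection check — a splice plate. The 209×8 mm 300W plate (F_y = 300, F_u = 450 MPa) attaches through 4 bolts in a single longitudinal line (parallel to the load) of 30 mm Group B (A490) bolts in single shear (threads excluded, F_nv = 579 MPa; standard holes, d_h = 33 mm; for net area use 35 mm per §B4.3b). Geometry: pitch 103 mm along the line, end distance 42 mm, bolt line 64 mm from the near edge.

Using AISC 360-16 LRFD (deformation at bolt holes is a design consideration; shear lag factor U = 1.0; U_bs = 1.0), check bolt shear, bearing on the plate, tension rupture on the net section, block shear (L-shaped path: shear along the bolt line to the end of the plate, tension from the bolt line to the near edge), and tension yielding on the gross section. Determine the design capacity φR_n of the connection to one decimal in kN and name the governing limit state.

451.4 kN (gross-section yield governs)

Bolt shear: A_b = π(30)²/4 = 706.86 mm². φR_n = 0.75 × 579 × 706.86 × 4 × 1 = 1227.8 kN.
Bearing (8 mm plate, F_u = 450 MPa): end bolts L_c = 42 − 33/2 = 25.5, R_n = min(1.2×25.5×8×450, 2.4×30×8×450) = 110.16 kN/bolt; interior L_c = 103 − 33 = 70, R_n = 259.2 kN/bolt. φR_n = 0.75 × (1×110.16 + 3×259.2) = 665.8 kN.
Tension rupture (net): A_n = (209 − 1×35)×8 = 1392 mm² (U = 1.0, A_e = A_n). φR_n = 0.75 × 450 × 1392 = 469.8 kN.
Block shear: shear path 1×[42+3×103] = 1×351 mm, A_gv = 2808, A_nv = 1×(351 − 3.5×35)×8 = 1828 mm²; tension to near edge: (64 − 0.5×35)×8 = 372 mm². R_n = min(0.6×450×1828, 0.6×300×2808) + 1.0×450×372 = min(493.56, 505.44) + 167.4 = 660.96 kN. φR_n = 0.75 × 660.96 = 495.7 kN.
Tension yield (gross): A_g = 209×8 = 1672 mm². φR_n = 0.90 × 300 × 1672 = 451.4 kN.
Governing: min(1227.8, 665.8, 469.8, 495.7, 451.4) = 451.4 kN → gross-section yield.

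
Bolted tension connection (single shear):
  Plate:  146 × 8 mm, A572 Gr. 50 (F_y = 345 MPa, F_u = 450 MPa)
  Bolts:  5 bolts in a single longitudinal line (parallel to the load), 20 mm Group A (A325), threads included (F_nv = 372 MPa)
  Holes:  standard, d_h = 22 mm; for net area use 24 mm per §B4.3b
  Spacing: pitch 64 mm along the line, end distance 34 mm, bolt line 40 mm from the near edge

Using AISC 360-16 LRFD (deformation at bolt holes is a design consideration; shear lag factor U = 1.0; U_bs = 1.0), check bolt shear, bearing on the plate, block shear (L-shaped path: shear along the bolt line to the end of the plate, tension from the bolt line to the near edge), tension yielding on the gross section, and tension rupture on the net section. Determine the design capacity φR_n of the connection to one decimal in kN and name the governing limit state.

Bolt shear: A_b = π(20)²/4 = 314.16 mm². φR_n = 0.75 × 372 × 314.16 × 5 × 1 = 438.3 kN.
Bearing (8 mm plate, F_u = 450 MPa): end bolts L_c = 34 − 22/2 = 23, R_n = min(1.2×23×8×450, 2.4×20×8×450) = 99.36 kN/bolt; interior L_c = 64 − 22 = 42, R_n = 172.8 kN/bolt. φR_n = 0.75 × (1×99.36 + 4×172.8) = 592.9 kN.
Block shear: shear path 1×[34+4×64] = 1×290 mm, A_gv = 2320, A_nv = 1×(290 − 4.5×24)×8 = 1456 mm²; tension to near edge: (40 − 0.5×24)×8 = 224 mm². R_n = min(0.6×450×1456, 0.6×345×2320) + 1.0×450×224 = min(393.12, 480.24) + 100.8 = 493.92 kN. φR_n = 0.75 × 493.92 = 370.4 kN.
Tension yield (gross): A_g = 146×8 = 1168 mm². φR_n = 0.90 × 345 × 1168 = 362.7 kN.
Tension rupture (net): A_n = (146 − 1×24)×8 = 976 mm² (U = 1.0, A_e = A_n). φR_n = 0.75 × 450 × 976 = 329.4 kN.
Governing: min(438.3, 592.9, 370.4, 362.7, 329.4) = 329.4 kN → net-section rupture.

329.4 kN (net-section rupture governs)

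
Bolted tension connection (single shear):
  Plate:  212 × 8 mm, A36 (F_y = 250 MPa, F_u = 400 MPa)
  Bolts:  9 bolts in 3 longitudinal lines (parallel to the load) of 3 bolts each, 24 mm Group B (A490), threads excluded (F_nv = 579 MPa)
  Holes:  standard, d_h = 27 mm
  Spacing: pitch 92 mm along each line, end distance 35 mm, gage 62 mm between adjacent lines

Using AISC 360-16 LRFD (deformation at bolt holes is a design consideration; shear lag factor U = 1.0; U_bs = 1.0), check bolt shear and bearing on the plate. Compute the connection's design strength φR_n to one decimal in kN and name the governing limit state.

1015.2 kN (bearing governs)

Bolt shear: A_b = π(24)²/4 = 452.39 mm². φR_n = 0.75 × 579 × 452.39 × 9 × 1 = 1768.1 kN.
Bearing (8 mm plate, F_u = 400 MPa): end bolts L_c = 35 − 27/2 = 21.5, R_n = min(1.2×21.5×8×400, 2.4×24×8×400) = 82.56 kN/bolt; interior L_c = 92 − 27 = 65, R_n = 184.32 kN/bolt. φR_n = 0.75 × (3×82.56 + 6×184.32) = 1015.2 kN.
Governing: min(1768.1, 1015.2) = 1015.2 kN → bearing.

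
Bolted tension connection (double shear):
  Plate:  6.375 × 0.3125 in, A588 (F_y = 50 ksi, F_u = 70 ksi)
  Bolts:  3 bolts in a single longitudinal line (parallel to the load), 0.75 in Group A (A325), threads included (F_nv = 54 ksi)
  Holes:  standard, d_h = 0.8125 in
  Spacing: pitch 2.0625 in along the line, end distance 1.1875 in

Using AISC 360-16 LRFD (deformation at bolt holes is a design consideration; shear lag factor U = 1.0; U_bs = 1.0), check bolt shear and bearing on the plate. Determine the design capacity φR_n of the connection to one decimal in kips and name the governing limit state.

64.6 kips (bearing governs)

Bolt shear: A_b = π(0.75)²/4 = 0.44179 in². φR_n = 0.75 × 54 × 0.44179 × 3 × 2 = 107.4 kips.
Bearing (0.3125 in plate, F_u = 70 ksi): end bolts L_c = 1.1875 − 0.8125/2 = 0.78125, R_n = min(1.2×0.78125×0.3125×70, 2.4×0.75×0.3125×70) = 20.508 kips/bolt; interior L_c = 2.0625 − 0.8125 = 1.25, R_n = 32.813 kips/bolt. φR_n = 0.75 × (1×20.508 + 2×32.813) = 64.6 kips.
Governing: min(107.4, 64.6) = 64.6 kips → bearing.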